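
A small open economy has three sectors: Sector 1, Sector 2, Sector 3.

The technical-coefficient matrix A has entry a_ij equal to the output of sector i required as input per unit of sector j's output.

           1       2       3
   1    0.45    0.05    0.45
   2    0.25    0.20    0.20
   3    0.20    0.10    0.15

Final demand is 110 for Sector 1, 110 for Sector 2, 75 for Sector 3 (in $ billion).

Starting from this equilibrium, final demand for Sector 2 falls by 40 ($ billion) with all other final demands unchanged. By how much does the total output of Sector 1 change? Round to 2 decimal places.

I − A =
  [   0.55    -0.05    -0.45]
  [  -0.25     0.80    -0.20]
  [  -0.20    -0.10     0.85]
Cofactors of I−A, C_ij = (−1)^(i+j)·(minor ij) (rows/columns in the sector order above):
  C_11 = (0.80)(0.85) − (-0.20)(-0.10) = 0.6600
  C_12 = −[(-0.25)(0.85) − (-0.20)(-0.20)] = 0.2525
  C_13 = (-0.25)(-0.10) − (0.80)(-0.20) = 0.1850
  C_21 = −[(-0.05)(0.85) − (-0.45)(-0.10)] = 0.0875
  C_22 = (0.55)(0.85) − (-0.45)(-0.20) = 0.3775
  C_23 = −[(0.55)(-0.10) − (-0.05)(-0.20)] = 0.0650
  C_31 = (-0.05)(-0.20) − (-0.45)(0.80) = 0.3700
  C_32 = −[(0.55)(-0.20) − (-0.45)(-0.25)] = 0.2225
  C_33 = (0.55)(0.80) − (-0.05)(-0.25) = 0.4275
det(I−A) = Σ_j (I−A)_1j·C_1j = (0.55)(0.6600) + (-0.05)(0.2525) + (-0.45)(0.1850) = 0.267125
adj(I−A) = Cᵀ =
  [ 0.6600   0.0875   0.3700]
  [ 0.2525   0.3775   0.2225]
  [ 0.1850   0.0650   0.4275]
(I − A)⁻¹ = adj(I−A) / det(I−A) ≈
  [   2.4708     0.3276     1.3851]
  [   0.9453     1.4132     0.8329]
  [   0.6926     0.2433     1.6004]
Δx = (I − A)⁻¹ Δd with Δd having -40 in the Sector 2 component and 0 elsewhere.
So Δx_1 = L_12 · (-40), where L_12 = adj(I−A)_12 / det(I−A) = 0.0875 / 0.267125.
Δx_1 = 0.0875 × (-40) / 0.267125 = -3.50 / 0.267125 ≈ -13.10.

Δx_1 = -13.10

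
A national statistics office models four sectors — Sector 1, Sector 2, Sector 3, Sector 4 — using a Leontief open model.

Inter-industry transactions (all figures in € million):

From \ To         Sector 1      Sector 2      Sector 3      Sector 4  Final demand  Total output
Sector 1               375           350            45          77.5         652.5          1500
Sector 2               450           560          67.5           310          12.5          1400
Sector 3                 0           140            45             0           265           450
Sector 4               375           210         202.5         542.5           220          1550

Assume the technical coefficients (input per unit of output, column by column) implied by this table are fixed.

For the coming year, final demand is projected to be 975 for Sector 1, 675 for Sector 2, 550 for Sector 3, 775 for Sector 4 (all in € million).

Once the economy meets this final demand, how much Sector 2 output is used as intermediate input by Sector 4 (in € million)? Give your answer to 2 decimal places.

Technical coefficients a_ij = z_ij / X_j:
  a_11 = 375/1500 = 0.25, a_21 = 450/1500 = 0.30, a_31 = 0/1500 = 0.00, a_41 = 375/1500 = 0.25
  a_12 = 350/1400 = 0.25, a_22 = 560/1400 = 0.40, a_32 = 140/1400 = 0.10, a_42 = 210/1400 = 0.15
  a_13 = 45/450 = 0.10, a_23 = 67.5/450 = 0.15, a_33 = 45/450 = 0.10, a_43 = 202.5/450 = 0.45
  a_14 = 77.5/1550 = 0.05, a_24 = 310/1550 = 0.20, a_34 = 0/1550 = 0.00, a_44 = 542.5/1550 = 0.35
I − A =
  [   0.75    -0.25    -0.10    -0.05]
  [  -0.30     0.60    -0.15    -0.20]
  [   0.00    -0.10     0.90     0.00]
  [  -0.25    -0.15    -0.45     0.65]
Compute the cofactors C_ij = (−1)^(i+j)·(3×3 minor ij) of I−A; the adjugate is their transpose:
adj(I−A) = Cᵀ =
  [ 0.30525   0.16175   0.09750   0.07325]
  [ 0.22050   0.42750   0.17000   0.14850]
  [ 0.02450   0.04750   0.19900   0.01650]
  [ 0.18525   0.19375   0.21450   0.32325]
det(I−A) = Σ_j (I−A)_1j·C_1j = (0.75)(0.30525) + (-0.25)(0.22050) + (-0.10)(0.02450) + (-0.05)(0.18525) = 0.1621
(I − A)⁻¹ = adj(I−A) / det(I−A) ≈
  [   1.8831     0.9978     0.6015     0.4519]
  [   1.3603     2.6373     1.0487     0.9161]
  [   0.1511     0.2930     1.2276     0.1018]
  [   1.1428     1.1952     1.3233     1.9941]
First solve x = (I − A)⁻¹ d = adj(I−A)·d / det(I−A); in particular x_4 = (0.18525·975 + 0.19375·675 + 0.21450·550 + 0.32325·775) / 0.1621 = 679.89375 / 0.1621 ≈ 4194.2859.
Intermediate flow from 2 to 4: z_24 = a_24 · x_4 = 0.20 × 679.89375 / 0.1621 = 135.97875 / 0.1621 ≈ 838.86.

z_24 = 838.86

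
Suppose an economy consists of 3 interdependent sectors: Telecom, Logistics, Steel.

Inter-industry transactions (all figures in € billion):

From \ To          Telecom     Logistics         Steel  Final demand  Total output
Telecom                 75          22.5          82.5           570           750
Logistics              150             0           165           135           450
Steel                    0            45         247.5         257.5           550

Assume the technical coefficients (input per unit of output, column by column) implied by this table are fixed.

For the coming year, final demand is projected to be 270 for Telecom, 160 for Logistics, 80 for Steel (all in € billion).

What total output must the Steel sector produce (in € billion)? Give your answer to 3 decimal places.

Technical coefficients a_ij = z_ij / X_j:
  a_11 = 75/750 = 0.10, a_21 = 150/750 = 0.20, a_31 = 0/750 = 0.00
  a_12 = 22.5/450 = 0.05, a_22 = 0/450 = 0.00, a_32 = 45/450 = 0.10
  a_13 = 82.5/550 = 0.15, a_23 = 165/550 = 0.30, a_33 = 247.5/550 = 0.45
I − A =
  [   0.90    -0.05    -0.15]
  [  -0.20     1.00    -0.30]
  [   0.00    -0.10     0.55]
Cofactors of I−A, C_ij = (−1)^(i+j)·(minor ij) (rows/columns in the sector order above):
  C_11 = (1.00)(0.55) − (-0.30)(-0.10) = 0.5200
  C_12 = −[(-0.20)(0.55) − (-0.30)(0.00)] = 0.1100
  C_13 = (-0.20)(-0.10) − (1.00)(0.00) = 0.0200
  C_21 = −[(-0.05)(0.55) − (-0.15)(-0.10)] = 0.0425
  C_22 = (0.90)(0.55) − (-0.15)(0.00) = 0.4950
  C_23 = −[(0.90)(-0.10) − (-0.05)(0.00)] = 0.0900
  C_31 = (-0.05)(-0.30) − (-0.15)(1.00) = 0.1650
  C_32 = −[(0.90)(-0.30) − (-0.15)(-0.20)] = 0.3000
  C_33 = (0.90)(1.00) − (-0.05)(-0.20) = 0.8900
det(I−A) = Σ_j (I−A)_1j·C_1j = (0.90)(0.5200) + (-0.05)(0.1100) + (-0.15)(0.0200) = 0.4595
adj(I−A) = Cᵀ =
  [ 0.5200   0.0425   0.1650]
  [ 0.1100   0.4950   0.3000]
  [ 0.0200   0.0900   0.8900]
(I − A)⁻¹ = adj(I−A) / det(I−A) ≈
  [   1.1317     0.0925     0.3591]
  [   0.2394     1.0773     0.6529]
  [   0.0435     0.1959     1.9369]
x = (I − A)⁻¹ d = adj(I−A)·d / det(I−A), with det(I−A) = 0.4595:
  x_1 = (0.5200·270 + 0.0425·160 + 0.1650·80) / 0.4595 = 160.40 / 0.4595 ≈ 349.075
  x_2 = (0.1100·270 + 0.4950·160 + 0.3000·80) / 0.4595 = 132.90 / 0.4595 ≈ 289.227
  x_3 = (0.0200·270 + 0.0900·160 + 0.8900·80) / 0.4595 = 91.00 / 0.4595 ≈ 198.041

x_3 = 198.041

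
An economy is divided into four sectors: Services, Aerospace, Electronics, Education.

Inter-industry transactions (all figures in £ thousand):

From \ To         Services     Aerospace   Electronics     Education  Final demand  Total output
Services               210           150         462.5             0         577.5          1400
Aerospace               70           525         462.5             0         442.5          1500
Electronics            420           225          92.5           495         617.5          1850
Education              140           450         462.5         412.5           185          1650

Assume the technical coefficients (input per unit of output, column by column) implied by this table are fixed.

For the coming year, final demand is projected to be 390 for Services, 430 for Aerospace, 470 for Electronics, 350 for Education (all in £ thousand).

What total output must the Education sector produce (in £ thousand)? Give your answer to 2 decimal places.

x_4 = 1678.93

Technical coefficients a_ij = z_ij / X_j:
  a_11 = 210/1400 = 0.15, a_21 = 70/1400 = 0.05, a_31 = 420/1400 = 0.30, a_41 = 140/1400 = 0.10
  a_12 = 150/1500 = 0.10, a_22 = 525/1500 = 0.35, a_32 = 225/1500 = 0.15, a_42 = 450/1500 = 0.30
  a_13 = 462.5/1850 = 0.25, a_23 = 462.5/1850 = 0.25, a_33 = 92.5/1850 = 0.05, a_43 = 462.5/1850 = 0.25
  a_14 = 0/1650 = 0.00, a_24 = 0/1650 = 0.00, a_34 = 495/1650 = 0.30, a_44 = 412.5/1650 = 0.25
I − A =
  [   0.85    -0.10    -0.25     0.00]
  [  -0.05     0.65    -0.25     0.00]
  [  -0.30    -0.15     0.95    -0.30]
  [  -0.10    -0.30    -0.25     0.75]
Compute the cofactors C_ij = (−1)^(i+j)·(3×3 minor ij) of I−A; the adjugate is their transpose:
adj(I−A) = Cᵀ =
  [ 0.363750   0.114375   0.140625   0.056250]
  [ 0.095625   0.478125   0.168750   0.067500]
  [ 0.175875   0.197625   0.410625   0.164250]
  [ 0.145375   0.272375   0.223125   0.430125]
det(I−A) = Σ_j (I−A)_1j·C_1j = (0.85)(0.363750) + (-0.10)(0.095625) + (-0.25)(0.175875) + (0.00)(0.145375) = 0.25565625
(I − A)⁻¹ = adj(I−A) / det(I−A) ≈
  [   1.4228     0.4474     0.5501     0.2200]
  [   0.3740     1.8702     0.6601     0.2640]
  [   0.6879     0.7730     1.6062     0.6425]
  [   0.5686     1.0654     0.8728     1.6824]
x = (I − A)⁻¹ d = adj(I−A)·d / det(I−A), with det(I−A) = 0.25565625:
  x_1 = (0.363750·390 + 0.114375·430 + 0.140625·470 + 0.056250·350) / 0.25565625 = 276.825 / 0.25565625 ≈ 1082.80
  x_2 = (0.095625·390 + 0.478125·430 + 0.168750·470 + 0.067500·350) / 0.25565625 = 345.825 / 0.25565625 ≈ 1352.70
  x_3 = (0.175875·390 + 0.197625·430 + 0.410625·470 + 0.164250·350) / 0.25565625 = 404.05125 / 0.25565625 ≈ 1580.45
  x_4 = (0.145375·390 + 0.272375·430 + 0.223125·470 + 0.430125·350) / 0.25565625 = 429.23 / 0.25565625 ≈ 1678.93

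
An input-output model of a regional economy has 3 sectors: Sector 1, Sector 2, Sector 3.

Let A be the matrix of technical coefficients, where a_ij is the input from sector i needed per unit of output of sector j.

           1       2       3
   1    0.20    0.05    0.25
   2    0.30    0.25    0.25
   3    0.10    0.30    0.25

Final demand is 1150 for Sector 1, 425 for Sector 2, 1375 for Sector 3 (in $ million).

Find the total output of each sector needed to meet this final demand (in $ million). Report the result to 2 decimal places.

I − A =
  [   0.80    -0.05    -0.25]
  [  -0.30     0.75    -0.25]
  [  -0.10    -0.30     0.75]
Cofactors of I−A, C_ij = (−1)^(i+j)·(minor ij) (rows/columns in the sector order above):
  C_11 = (0.75)(0.75) − (-0.25)(-0.30) = 0.4875
  C_12 = −[(-0.30)(0.75) − (-0.25)(-0.10)] = 0.2500
  C_13 = (-0.30)(-0.30) − (0.75)(-0.10) = 0.1650
  C_21 = −[(-0.05)(0.75) − (-0.25)(-0.30)] = 0.1125
  C_22 = (0.80)(0.75) − (-0.25)(-0.10) = 0.5750
  C_23 = −[(0.80)(-0.30) − (-0.05)(-0.10)] = 0.2450
  C_31 = (-0.05)(-0.25) − (-0.25)(0.75) = 0.2000
  C_32 = −[(0.80)(-0.25) − (-0.25)(-0.30)] = 0.2750
  C_33 = (0.80)(0.75) − (-0.05)(-0.30) = 0.5850
det(I−A) = Σ_j (I−A)_1j·C_1j = (0.80)(0.4875) + (-0.05)(0.2500) + (-0.25)(0.1650) = 0.33625
adj(I−A) = Cᵀ =
  [ 0.4875   0.1125   0.2000]
  [ 0.2500   0.5750   0.2750]
  [ 0.1650   0.2450   0.5850]
(I − A)⁻¹ = adj(I−A) / det(I−A) ≈
  [   1.4498     0.3346     0.5948]
  [   0.7435     1.7100     0.8178]
  [   0.4907     0.7286     1.7398]
x = (I − A)⁻¹ d = adj(I−A)·d / det(I−A), with det(I−A) = 0.33625:
  x_1 = (0.4875·1150 + 0.1125·425 + 0.2000·1375) / 0.33625 = 883.4375 / 0.33625 ≈ 2627.32
  x_2 = (0.2500·1150 + 0.5750·425 + 0.2750·1375) / 0.33625 = 910.00 / 0.33625 ≈ 2706.32
  x_3 = (0.1650·1150 + 0.2450·425 + 0.5850·1375) / 0.33625 = 1098.25 / 0.33625 ≈ 3266.17

x_1 = 2627.32, x_2 = 2706.32, x_3 = 3266.17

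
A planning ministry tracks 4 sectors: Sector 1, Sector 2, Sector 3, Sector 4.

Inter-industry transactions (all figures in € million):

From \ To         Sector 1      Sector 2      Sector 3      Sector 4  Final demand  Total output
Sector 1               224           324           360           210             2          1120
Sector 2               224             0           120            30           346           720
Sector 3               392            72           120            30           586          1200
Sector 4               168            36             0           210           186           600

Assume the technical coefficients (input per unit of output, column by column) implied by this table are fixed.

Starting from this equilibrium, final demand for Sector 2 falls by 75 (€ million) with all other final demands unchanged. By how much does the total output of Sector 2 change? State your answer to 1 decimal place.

Technical coefficients a_ij = z_ij / X_j:
  a_11 = 224/1120 = 0.20, a_21 = 224/1120 = 0.20, a_31 = 392/1120 = 0.35, a_41 = 168/1120 = 0.15
  a_12 = 324/720 = 0.45, a_22 = 0/720 = 0.00, a_32 = 72/720 = 0.10, a_42 = 36/720 = 0.05
  a_13 = 360/1200 = 0.30, a_23 = 120/1200 = 0.10, a_33 = 120/1200 = 0.10, a_43 = 0/1200 = 0.00
  a_14 = 210/600 = 0.35, a_24 = 30/600 = 0.05, a_34 = 30/600 = 0.05, a_44 = 210/600 = 0.35
I − A =
  [   0.80    -0.45    -0.30    -0.35]
  [  -0.20     1.00    -0.10    -0.05]
  [  -0.35    -0.10     0.90    -0.05]
  [  -0.15    -0.05     0.00     0.65]
Compute the cofactors C_ij = (−1)^(i+j)·(3×3 minor ij) of I−A; the adjugate is their transpose:
adj(I−A) = Cᵀ =
  [ 0.576000   0.299250   0.225250   0.350500]
  [ 0.147250   0.350250   0.088000   0.113000]
  [ 0.248375   0.160625   0.400125   0.176875]
  [ 0.144250   0.096000   0.058750   0.504250]
det(I−A) = Σ_j (I−A)_1j·C_1j = (0.80)(0.576000) + (-0.45)(0.147250) + (-0.30)(0.248375) + (-0.35)(0.144250) = 0.2695375
(I − A)⁻¹ = adj(I−A) / det(I−A) ≈
  [   2.1370     1.1102     0.8357     1.3004]
  [   0.5463     1.2994     0.3265     0.4192]
  [   0.9215     0.5959     1.4845     0.6562]
  [   0.5352     0.3562     0.2180     1.8708]
Δx = (I − A)⁻¹ Δd with Δd having -75 in the Sector 2 component and 0 elsewhere.
So Δx_2 = L_22 · (-75), where L_22 = adj(I−A)_22 / det(I−A) = 0.350250 / 0.2695375.
Δx_2 = 0.350250 × (-75) / 0.2695375 = -26.26875 / 0.2695375 ≈ -97.5.

Δx_2 = -97.5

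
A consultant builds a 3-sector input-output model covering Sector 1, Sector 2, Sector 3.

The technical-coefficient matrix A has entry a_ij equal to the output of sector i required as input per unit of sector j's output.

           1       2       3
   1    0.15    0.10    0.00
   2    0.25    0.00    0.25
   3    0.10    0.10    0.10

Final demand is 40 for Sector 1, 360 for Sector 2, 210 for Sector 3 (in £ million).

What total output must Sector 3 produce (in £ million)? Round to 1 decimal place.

x_3 = 295.6

I − A =
  [   0.85    -0.10     0.00]
  [  -0.25     1.00    -0.25]
  [  -0.10    -0.10     0.90]
Cofactors of I−A, C_ij = (−1)^(i+j)·(minor ij) (rows/columns in the sector order above):
  C_11 = (1.00)(0.90) − (-0.25)(-0.10) = 0.8750
  C_12 = −[(-0.25)(0.90) − (-0.25)(-0.10)] = 0.2500
  C_13 = (-0.25)(-0.10) − (1.00)(-0.10) = 0.1250
  C_21 = −[(-0.10)(0.90) − (0.00)(-0.10)] = 0.0900
  C_22 = (0.85)(0.90) − (0.00)(-0.10) = 0.7650
  C_23 = −[(0.85)(-0.10) − (-0.10)(-0.10)] = 0.0950
  C_31 = (-0.10)(-0.25) − (0.00)(1.00) = 0.0250
  C_32 = −[(0.85)(-0.25) − (0.00)(-0.25)] = 0.2125
  C_33 = (0.85)(1.00) − (-0.10)(-0.25) = 0.8250
det(I−A) = Σ_j (I−A)_1j·C_1j = (0.85)(0.8750) + (-0.10)(0.2500) + (0.00)(0.1250) = 0.71875
adj(I−A) = Cᵀ =
  [ 0.8750   0.0900   0.0250]
  [ 0.2500   0.7650   0.2125]
  [ 0.1250   0.0950   0.8250]
(I − A)⁻¹ = adj(I−A) / det(I−A) ≈
  [   1.2174     0.1252     0.0348]
  [   0.3478     1.0643     0.2957]
  [   0.1739     0.1322     1.1478]
x = (I − A)⁻¹ d = adj(I−A)·d / det(I−A), with det(I−A) = 0.71875:
  x_1 = (0.8750·40 + 0.0900·360 + 0.0250·210) / 0.71875 = 72.65 / 0.71875 ≈ 101.1
  x_2 = (0.2500·40 + 0.7650·360 + 0.2125·210) / 0.71875 = 330.025 / 0.71875 ≈ 459.2
  x_3 = (0.1250·40 + 0.0950·360 + 0.8250·210) / 0.71875 = 212.45 / 0.71875 ≈ 295.6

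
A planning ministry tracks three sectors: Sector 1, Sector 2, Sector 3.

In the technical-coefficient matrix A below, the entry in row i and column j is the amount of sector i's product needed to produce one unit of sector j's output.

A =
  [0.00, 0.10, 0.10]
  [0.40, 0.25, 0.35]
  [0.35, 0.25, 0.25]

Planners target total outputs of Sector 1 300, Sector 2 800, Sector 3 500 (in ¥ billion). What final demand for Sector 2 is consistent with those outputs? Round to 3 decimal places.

d_2 = 305.000

I − A =
  [   1.00    -0.10    -0.10]
  [  -0.40     0.75    -0.35]
  [  -0.35    -0.25     0.75]
d = (I − A) x:
  d_1 = (+1.00)·300 + (-0.10)·800 + (-0.10)·500 = 170.000
  d_2 = (-0.40)·300 + (+0.75)·800 + (-0.35)·500 = 305.000
  d_3 = (-0.35)·300 + (-0.25)·800 + (+0.75)·500 = 70.000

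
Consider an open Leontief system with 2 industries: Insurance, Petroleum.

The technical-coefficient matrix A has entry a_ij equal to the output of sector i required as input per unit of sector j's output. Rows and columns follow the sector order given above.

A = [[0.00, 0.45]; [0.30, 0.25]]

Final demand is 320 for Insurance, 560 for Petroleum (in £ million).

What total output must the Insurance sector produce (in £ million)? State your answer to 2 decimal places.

x_1 = 800.00

I − A =
  [   1.00    -0.45]
  [  -0.30     0.75]
det(I−A) = (1.00)(0.75) − (-0.45)(-0.30) = 0.6150
adj(I−A) = [[0.75, 0.45], [0.30, 1.00]]
(I − A)⁻¹ = adj(I−A) / det(I−A) ≈
  [   1.2195     0.7317]
  [   0.4878     1.6260]
x = (I − A)⁻¹ d = adj(I−A)·d / det(I−A), with det(I−A) = 0.6150:
  x_1 = (0.75·320 + 0.45·560) / 0.6150 = 492.00 / 0.6150 = 800.00
  x_2 = (0.30·320 + 1.00·560) / 0.6150 = 656.00 / 0.6150 ≈ 1066.67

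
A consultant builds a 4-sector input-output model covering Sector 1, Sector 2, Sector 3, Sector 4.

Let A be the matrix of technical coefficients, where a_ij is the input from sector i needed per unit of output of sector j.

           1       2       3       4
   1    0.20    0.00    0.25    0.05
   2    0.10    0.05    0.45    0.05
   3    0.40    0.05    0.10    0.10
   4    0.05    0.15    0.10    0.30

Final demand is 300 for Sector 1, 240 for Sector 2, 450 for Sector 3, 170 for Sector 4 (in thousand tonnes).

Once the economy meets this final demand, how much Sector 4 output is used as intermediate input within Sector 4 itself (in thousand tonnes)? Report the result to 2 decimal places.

z_44 = 178.39

I − A =
  [   0.80     0.00    -0.25    -0.05]
  [  -0.10     0.95    -0.45    -0.05]
  [  -0.40    -0.05     0.90    -0.10]
  [  -0.05    -0.15    -0.10     0.70]
Compute the cofactors C_ij = (−1)^(i+j)·(3×3 minor ij) of I−A; the adjugate is their transpose:
adj(I−A) = Cᵀ =
  [ 0.559500   0.019500   0.172500   0.066000]
  [ 0.194500   0.420500   0.273500   0.083000]
  [ 0.272875   0.042875   0.522875   0.097250]
  [ 0.120625   0.097625   0.145625   0.569750]
det(I−A) = Σ_j (I−A)_1j·C_1j = (0.80)(0.559500) + (0.00)(0.194500) + (-0.25)(0.272875) + (-0.05)(0.120625) = 0.37335
(I − A)⁻¹ = adj(I−A) / det(I−A) ≈
  [   1.4986     0.0522     0.4620     0.1768]
  [   0.5210     1.1263     0.7326     0.2223]
  [   0.7309     0.1148     1.4005     0.2605]
  [   0.3231     0.2615     0.3900     1.5260]
First solve x = (I − A)⁻¹ d = adj(I−A)·d / det(I−A); in particular x_4 = (0.120625·300 + 0.097625·240 + 0.145625·450 + 0.569750·170) / 0.37335 = 222.00625 / 0.37335 ≈ 594.6331.
Intermediate flow from 4 to 4: z_44 = a_44 · x_4 = 0.30 × 222.00625 / 0.37335 = 66.601875 / 0.37335 ≈ 178.39.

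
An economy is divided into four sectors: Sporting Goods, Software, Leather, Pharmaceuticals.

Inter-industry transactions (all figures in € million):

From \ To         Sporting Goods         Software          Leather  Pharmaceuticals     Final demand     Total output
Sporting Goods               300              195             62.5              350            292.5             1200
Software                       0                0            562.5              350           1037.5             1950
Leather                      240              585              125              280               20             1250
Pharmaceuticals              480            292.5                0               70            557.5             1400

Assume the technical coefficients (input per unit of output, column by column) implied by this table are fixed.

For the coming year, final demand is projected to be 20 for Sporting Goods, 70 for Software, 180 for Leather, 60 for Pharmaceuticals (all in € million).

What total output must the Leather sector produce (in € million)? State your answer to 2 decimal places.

x_3 = 359.83

Technical coefficients a_ij = z_ij / X_j:
  a_11 = 300/1200 = 0.25, a_21 = 0/1200 = 0.00, a_31 = 240/1200 = 0.20, a_41 = 480/1200 = 0.40
  a_12 = 195/1950 = 0.10, a_22 = 0/1950 = 0.00, a_32 = 585/1950 = 0.30, a_42 = 292.5/1950 = 0.15
  a_13 = 62.5/1250 = 0.05, a_23 = 562.5/1250 = 0.45, a_33 = 125/1250 = 0.10, a_43 = 0/1250 = 0.00
  a_14 = 350/1400 = 0.25, a_24 = 350/1400 = 0.25, a_34 = 280/1400 = 0.20, a_44 = 70/1400 = 0.05
I − A =
  [   0.75    -0.10    -0.05    -0.25]
  [   0.00     1.00    -0.45    -0.25]
  [  -0.20    -0.30     0.90    -0.20]
  [  -0.40    -0.15     0.00     0.95]
Compute the cofactors C_ij = (−1)^(i+j)·(3×3 minor ij) of I−A; the adjugate is their transpose:
adj(I−A) = Cᵀ =
  [ 0.679500   0.135000   0.105250   0.236500]
  [ 0.211500   0.537750   0.280625   0.256250]
  [ 0.292500   0.240750   0.574375   0.261250]
  [ 0.319500   0.141750   0.088625   0.554750]
det(I−A) = Σ_j (I−A)_1j·C_1j = (0.75)(0.679500) + (-0.10)(0.211500) + (-0.05)(0.292500) + (-0.25)(0.319500) = 0.393975
(I − A)⁻¹ = adj(I−A) / det(I−A) ≈
  [   1.7247     0.3427     0.2671     0.6003]
  [   0.5368     1.3649     0.7123     0.6504]
  [   0.7424     0.6111     1.4579     0.6631]
  [   0.8110     0.3598     0.2250     1.4081]
x = (I − A)⁻¹ d = adj(I−A)·d / det(I−A), with det(I−A) = 0.393975:
  x_1 = (0.679500·20 + 0.135000·70 + 0.105250·180 + 0.236500·60) / 0.393975 = 56.175 / 0.393975 ≈ 142.59
  x_2 = (0.211500·20 + 0.537750·70 + 0.280625·180 + 0.256250·60) / 0.393975 = 107.76 / 0.393975 ≈ 273.52
  x_3 = (0.292500·20 + 0.240750·70 + 0.574375·180 + 0.261250·60) / 0.393975 = 141.765 / 0.393975 ≈ 359.83
  x_4 = (0.319500·20 + 0.141750·70 + 0.088625·180 + 0.554750·60) / 0.393975 = 65.55 / 0.393975 ≈ 166.38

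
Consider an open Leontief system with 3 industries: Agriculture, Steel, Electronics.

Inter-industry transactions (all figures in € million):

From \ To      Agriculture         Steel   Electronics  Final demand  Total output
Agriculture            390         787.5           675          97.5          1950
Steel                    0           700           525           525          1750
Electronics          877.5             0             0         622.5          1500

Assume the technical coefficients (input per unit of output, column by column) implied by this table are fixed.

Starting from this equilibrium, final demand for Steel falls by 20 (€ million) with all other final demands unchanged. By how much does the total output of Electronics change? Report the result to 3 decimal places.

Technical coefficients a_ij = z_ij / X_j:
  a_11 = 390/1950 = 0.20, a_21 = 0/1950 = 0.00, a_31 = 877.5/1950 = 0.45
  a_12 = 787.5/1750 = 0.45, a_22 = 700/1750 = 0.40, a_32 = 0/1750 = 0.00
  a_13 = 675/1500 = 0.45, a_23 = 525/1500 = 0.35, a_33 = 0/1500 = 0.00
I − A =
  [   0.80    -0.45    -0.45]
  [   0.00     0.60    -0.35]
  [  -0.45     0.00     1.00]
Cofactors of I−A, C_ij = (−1)^(i+j)·(minor ij) (rows/columns in the sector order above):
  C_11 = (0.60)(1.00) − (-0.35)(0.00) = 0.6000
  C_12 = −[(0.00)(1.00) − (-0.35)(-0.45)] = 0.1575
  C_13 = (0.00)(0.00) − (0.60)(-0.45) = 0.2700
  C_21 = −[(-0.45)(1.00) − (-0.45)(0.00)] = 0.4500
  C_22 = (0.80)(1.00) − (-0.45)(-0.45) = 0.5975
  C_23 = −[(0.80)(0.00) − (-0.45)(-0.45)] = 0.2025
  C_31 = (-0.45)(-0.35) − (-0.45)(0.60) = 0.4275
  C_32 = −[(0.80)(-0.35) − (-0.45)(0.00)] = 0.2800
  C_33 = (0.80)(0.60) − (-0.45)(0.00) = 0.4800
det(I−A) = Σ_j (I−A)_1j·C_1j = (0.80)(0.6000) + (-0.45)(0.1575) + (-0.45)(0.2700) = 0.287625
adj(I−A) = Cᵀ =
  [ 0.6000   0.4500   0.4275]
  [ 0.1575   0.5975   0.2800]
  [ 0.2700   0.2025   0.4800]
(I − A)⁻¹ = adj(I−A) / det(I−A) ≈
  [   2.0860     1.5645     1.4863]
  [   0.5476     2.0774     0.9735]
  [   0.9387     0.7040     1.6688]
Δx = (I − A)⁻¹ Δd with Δd having -20 in the Steel component and 0 elsewhere.
So Δx_3 = L_32 · (-20), where L_32 = adj(I−A)_32 / det(I−A) = 0.2025 / 0.287625.
Δx_3 = 0.2025 × (-20) / 0.287625 = -4.05 / 0.287625 ≈ -14.081.

Δx_3 = -14.081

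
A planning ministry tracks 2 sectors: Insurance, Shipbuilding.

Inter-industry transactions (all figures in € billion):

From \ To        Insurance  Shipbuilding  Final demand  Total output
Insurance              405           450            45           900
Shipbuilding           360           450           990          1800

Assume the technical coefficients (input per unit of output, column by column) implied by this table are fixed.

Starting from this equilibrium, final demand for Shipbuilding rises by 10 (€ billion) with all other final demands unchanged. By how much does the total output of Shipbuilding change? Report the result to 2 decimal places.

Technical coefficients a_ij = z_ij / X_j:
  a_II = 405/900 = 0.45, a_SI = 360/900 = 0.40
  a_IS = 450/1800 = 0.25, a_SS = 450/1800 = 0.25
I − A =
  [   0.55    -0.25]
  [  -0.40     0.75]
det(I−A) = (0.55)(0.75) − (-0.25)(-0.40) = 0.3125
adj(I−A) = [[0.75, 0.25], [0.40, 0.55]]
(I − A)⁻¹ = adj(I−A) / det(I−A) ≈
  [   2.4000     0.8000]
  [   1.2800     1.7600]
Δx = (I − A)⁻¹ Δd with Δd having +10 in the Shipbuilding component and 0 elsewhere.
So Δx_S = L_SS · (+10), where L_SS = adj(I−A)_SS / det(I−A) = 0.55 / 0.3125.
Δx_S = 0.55 × (+10) / 0.3125 = 5.50 / 0.3125 = 17.60.

Δx_S = 17.60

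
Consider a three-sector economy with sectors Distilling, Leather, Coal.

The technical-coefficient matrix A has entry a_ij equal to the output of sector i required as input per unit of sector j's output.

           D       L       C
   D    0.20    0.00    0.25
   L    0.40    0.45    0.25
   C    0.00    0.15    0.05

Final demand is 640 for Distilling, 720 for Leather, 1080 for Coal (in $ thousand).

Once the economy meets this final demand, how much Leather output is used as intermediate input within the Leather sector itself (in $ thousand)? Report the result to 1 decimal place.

z_LL = 1344.5

I − A =
  [   0.80     0.00    -0.25]
  [  -0.40     0.55    -0.25]
  [   0.00    -0.15     0.95]
Cofactors of I−A, C_ij = (−1)^(i+j)·(minor ij) (rows/columns in the sector order above):
  C_11 = (0.55)(0.95) − (-0.25)(-0.15) = 0.4850
  C_12 = −[(-0.40)(0.95) − (-0.25)(0.00)] = 0.3800
  C_13 = (-0.40)(-0.15) − (0.55)(0.00) = 0.0600
  C_21 = −[(0.00)(0.95) − (-0.25)(-0.15)] = 0.0375
  C_22 = (0.80)(0.95) − (-0.25)(0.00) = 0.7600
  C_23 = −[(0.80)(-0.15) − (0.00)(0.00)] = 0.1200
  C_31 = (0.00)(-0.25) − (-0.25)(0.55) = 0.1375
  C_32 = −[(0.80)(-0.25) − (-0.25)(-0.40)] = 0.3000
  C_33 = (0.80)(0.55) − (0.00)(-0.40) = 0.4400
det(I−A) = Σ_j (I−A)_1j·C_1j = (0.80)(0.4850) + (0.00)(0.3800) + (-0.25)(0.0600) = 0.3730
adj(I−A) = Cᵀ =
  [ 0.4850   0.0375   0.1375]
  [ 0.3800   0.7600   0.3000]
  [ 0.0600   0.1200   0.4400]
(I − A)⁻¹ = adj(I−A) / det(I−A) ≈
  [   1.3003     0.1005     0.3686]
  [   1.0188     2.0375     0.8043]
  [   0.1609     0.3217     1.1796]
First solve x = (I − A)⁻¹ d = adj(I−A)·d / det(I−A); in particular x_L = (0.3800·640 + 0.7600·720 + 0.3000·1080) / 0.3730 = 1114.40 / 0.3730 ≈ 2987.668.
Intermediate flow from L to L: z_LL = a_LL · x_L = 0.45 × 1114.40 / 0.3730 = 501.48 / 0.3730 ≈ 1344.5.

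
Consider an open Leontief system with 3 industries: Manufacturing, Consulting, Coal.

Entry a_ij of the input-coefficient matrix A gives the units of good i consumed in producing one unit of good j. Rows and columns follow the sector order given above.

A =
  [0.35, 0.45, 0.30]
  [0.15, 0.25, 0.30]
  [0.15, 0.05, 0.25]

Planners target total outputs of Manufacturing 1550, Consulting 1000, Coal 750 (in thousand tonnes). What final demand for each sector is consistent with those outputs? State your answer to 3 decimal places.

d_1 = 332.500, d_2 = 292.500, d_3 = 280.000

I − A =
  [   0.65    -0.45    -0.30]
  [  -0.15     0.75    -0.30]
  [  -0.15    -0.05     0.75]
d = (I − A) x:
  d_1 = (+0.65)·1550 + (-0.45)·1000 + (-0.30)·750 = 332.500
  d_2 = (-0.15)·1550 + (+0.75)·1000 + (-0.30)·750 = 292.500
  d_3 = (-0.15)·1550 + (-0.05)·1000 + (+0.75)·750 = 280.000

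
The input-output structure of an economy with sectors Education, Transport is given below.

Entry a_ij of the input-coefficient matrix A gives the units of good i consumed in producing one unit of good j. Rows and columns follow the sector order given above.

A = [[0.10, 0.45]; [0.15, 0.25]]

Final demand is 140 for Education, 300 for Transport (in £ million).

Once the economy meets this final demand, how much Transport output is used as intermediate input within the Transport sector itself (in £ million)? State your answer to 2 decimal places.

I − A =
  [   0.90    -0.45]
  [  -0.15     0.75]
det(I−A) = (0.90)(0.75) − (-0.45)(-0.15) = 0.6075
adj(I−A) = [[0.75, 0.45], [0.15, 0.90]]
(I − A)⁻¹ = adj(I−A) / det(I−A) ≈
  [   1.2346     0.7407]
  [   0.2469     1.4815]
First solve x = (I − A)⁻¹ d = adj(I−A)·d / det(I−A); in particular x_T = (0.15·140 + 0.90·300) / 0.6075 = 291.00 / 0.6075 ≈ 479.0123.
Intermediate flow from T to T: z_TT = a_TT · x_T = 0.25 × 291.00 / 0.6075 = 72.75 / 0.6075 ≈ 119.75.

z_TT = 119.75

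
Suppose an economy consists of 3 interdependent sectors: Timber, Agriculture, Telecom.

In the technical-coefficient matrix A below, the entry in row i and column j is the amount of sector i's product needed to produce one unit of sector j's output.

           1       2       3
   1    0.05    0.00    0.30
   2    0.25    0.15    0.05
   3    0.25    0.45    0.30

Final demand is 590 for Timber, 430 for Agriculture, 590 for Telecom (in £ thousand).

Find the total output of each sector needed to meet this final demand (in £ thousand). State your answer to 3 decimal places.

x_1 = 1223.803, x_2 = 978.101, x_3 = 1908.709

I − A =
  [   0.95     0.00    -0.30]
  [  -0.25     0.85    -0.05]
  [  -0.25    -0.45     0.70]
Cofactors of I−A, C_ij = (−1)^(i+j)·(minor ij) (rows/columns in the sector order above):
  C_11 = (0.85)(0.70) − (-0.05)(-0.45) = 0.5725
  C_12 = −[(-0.25)(0.70) − (-0.05)(-0.25)] = 0.1875
  C_13 = (-0.25)(-0.45) − (0.85)(-0.25) = 0.3250
  C_21 = −[(0.00)(0.70) − (-0.30)(-0.45)] = 0.1350
  C_22 = (0.95)(0.70) − (-0.30)(-0.25) = 0.5900
  C_23 = −[(0.95)(-0.45) − (0.00)(-0.25)] = 0.4275
  C_31 = (0.00)(-0.05) − (-0.30)(0.85) = 0.2550
  C_32 = −[(0.95)(-0.05) − (-0.30)(-0.25)] = 0.1225
  C_33 = (0.95)(0.85) − (0.00)(-0.25) = 0.8075
det(I−A) = Σ_j (I−A)_1j·C_1j = (0.95)(0.5725) + (0.00)(0.1875) + (-0.30)(0.3250) = 0.446375
adj(I−A) = Cᵀ =
  [ 0.5725   0.1350   0.2550]
  [ 0.1875   0.5900   0.1225]
  [ 0.3250   0.4275   0.8075]
(I − A)⁻¹ = adj(I−A) / det(I−A) ≈
  [   1.2826     0.3024     0.5713]
  [   0.4201     1.3218     0.2744]
  [   0.7281     0.9577     1.8090]
x = (I − A)⁻¹ d = adj(I−A)·d / det(I−A), with det(I−A) = 0.446375:
  x_1 = (0.5725·590 + 0.1350·430 + 0.2550·590) / 0.446375 = 546.275 / 0.446375 ≈ 1223.803
  x_2 = (0.1875·590 + 0.5900·430 + 0.1225·590) / 0.446375 = 436.60 / 0.446375 ≈ 978.101
  x_3 = (0.3250·590 + 0.4275·430 + 0.8075·590) / 0.446375 = 852.00 / 0.446375 ≈ 1908.709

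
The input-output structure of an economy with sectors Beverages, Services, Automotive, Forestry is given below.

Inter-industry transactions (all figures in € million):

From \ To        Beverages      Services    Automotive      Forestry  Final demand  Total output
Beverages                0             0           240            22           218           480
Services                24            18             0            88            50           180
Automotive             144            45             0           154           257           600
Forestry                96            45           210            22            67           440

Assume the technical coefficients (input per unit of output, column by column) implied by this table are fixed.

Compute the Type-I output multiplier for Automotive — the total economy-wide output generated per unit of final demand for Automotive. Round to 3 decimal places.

Technical coefficients a_ij = z_ij / X_j:
  a_BB = 0/480 = 0.00, a_SB = 24/480 = 0.05, a_AB = 144/480 = 0.30, a_FB = 96/480 = 0.20
  a_BS = 0/180 = 0.00, a_SS = 18/180 = 0.10, a_AS = 45/180 = 0.25, a_FS = 45/180 = 0.25
  a_BA = 240/600 = 0.40, a_SA = 0/600 = 0.00, a_AA = 0/600 = 0.00, a_FA = 210/600 = 0.35
  a_BF = 22/440 = 0.05, a_SF = 88/440 = 0.20, a_AF = 154/440 = 0.35, a_FF = 22/440 = 0.05
I − A =
  [   1.00     0.00    -0.40    -0.05]
  [  -0.05     0.90     0.00    -0.20]
  [  -0.30    -0.25     1.00    -0.35]
  [  -0.20    -0.25    -0.35     0.95]
Compute the cofactors C_ij = (−1)^(i+j)·(3×3 minor ij) of I−A; the adjugate is their transpose:
adj(I−A) = Cᵀ =
  [ 0.677250   0.146875   0.337750   0.191000]
  [ 0.102375   0.670250   0.105875   0.185500]
  [ 0.330750   0.326250   0.795375   0.379125]
  [ 0.291375   0.327500   0.392000   0.787000]
det(I−A) = Σ_j (I−A)_1j·C_1j = (1.00)(0.677250) + (0.00)(0.102375) + (-0.40)(0.330750) + (-0.05)(0.291375) = 0.53038125
(I − A)⁻¹ = adj(I−A) / det(I−A) ≈
  [   1.2769     0.2769     0.6368     0.3601]
  [   0.1930     1.2637     0.1996     0.3497]
  [   0.6236     0.6151     1.4996     0.7148]
  [   0.5494     0.6175     0.7391     1.4838]
The output multiplier for sector j is the column-j sum of the Leontief inverse (I − A)⁻¹ = adj(I−A) / det(I−A).
Column A of adj(I−A): (0.337750, 0.105875, 0.795375, 0.392000); det(I−A) = 0.53038125.
m_A = (0.337750 + 0.105875 + 0.795375 + 0.392000) / 0.53038125 = 1.631 / 0.53038125 ≈ 3.075.

m_A = 3.075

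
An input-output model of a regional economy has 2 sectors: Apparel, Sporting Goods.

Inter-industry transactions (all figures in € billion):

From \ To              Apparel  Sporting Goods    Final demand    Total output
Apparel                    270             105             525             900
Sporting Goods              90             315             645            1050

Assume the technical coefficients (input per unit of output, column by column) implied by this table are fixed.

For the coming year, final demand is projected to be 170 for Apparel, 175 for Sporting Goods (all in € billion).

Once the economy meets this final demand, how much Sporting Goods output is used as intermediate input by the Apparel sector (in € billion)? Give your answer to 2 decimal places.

z_21 = 28.44

Technical coefficients a_ij = z_ij / X_j:
  a_11 = 270/900 = 0.30, a_21 = 90/900 = 0.10
  a_12 = 105/1050 = 0.10, a_22 = 315/1050 = 0.30
I − A =
  [   0.70    -0.10]
  [  -0.10     0.70]
det(I−A) = (0.70)(0.70) − (-0.10)(-0.10) = 0.4800
adj(I−A) = [[0.70, 0.10], [0.10, 0.70]]
(I − A)⁻¹ = adj(I−A) / det(I−A) ≈
  [   1.4583     0.2083]
  [   0.2083     1.4583]
First solve x = (I − A)⁻¹ d = adj(I−A)·d / det(I−A); in particular x_1 = (0.70·170 + 0.10·175) / 0.4800 = 136.50 / 0.4800 = 284.3750.
Intermediate flow from 2 to 1: z_21 = a_21 · x_1 = 0.10 × 136.50 / 0.4800 = 13.65 / 0.4800 ≈ 28.44.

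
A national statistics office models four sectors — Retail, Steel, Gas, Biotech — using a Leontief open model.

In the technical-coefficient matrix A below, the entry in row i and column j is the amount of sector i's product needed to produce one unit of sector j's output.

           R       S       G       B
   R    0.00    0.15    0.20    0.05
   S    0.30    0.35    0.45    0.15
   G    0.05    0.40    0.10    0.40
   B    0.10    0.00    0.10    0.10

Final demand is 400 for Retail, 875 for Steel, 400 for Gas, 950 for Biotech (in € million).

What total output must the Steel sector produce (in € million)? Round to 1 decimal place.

x_S = 5104.4

I − A =
  [   1.00    -0.15    -0.20    -0.05]
  [  -0.30     0.65    -0.45    -0.15]
  [  -0.05    -0.40     0.90    -0.40]
  [  -0.10     0.00    -0.10     0.90]
Compute the cofactors C_ij = (−1)^(i+j)·(3×3 minor ij) of I−A; the adjugate is their transpose:
adj(I−A) = Cᵀ =
  [ 0.332500   0.189500   0.183250   0.131500]
  [ 0.283500   0.748250   0.476250   0.352125]
  [ 0.169250   0.370750   0.539000   0.310750]
  [ 0.055750   0.062250   0.080250   0.330625]
det(I−A) = Σ_j (I−A)_1j·C_1j = (1.00)(0.332500) + (-0.15)(0.283500) + (-0.20)(0.169250) + (-0.05)(0.055750) = 0.2533375
(I − A)⁻¹ = adj(I−A) / det(I−A) ≈
  [   1.3125     0.7480     0.7233     0.5191]
  [   1.1191     2.9536     1.8799     1.3899]
  [   0.6681     1.4635     2.1276     1.2266]
  [   0.2201     0.2457     0.3168     1.3051]
x = (I − A)⁻¹ d = adj(I−A)·d / det(I−A), with det(I−A) = 0.2533375:
  x_R = (0.332500·400 + 0.189500·875 + 0.183250·400 + 0.131500·950) / 0.2533375 = 497.0375 / 0.2533375 ≈ 1962.0
  x_S = (0.283500·400 + 0.748250·875 + 0.476250·400 + 0.352125·950) / 0.2533375 = 1293.1375 / 0.2533375 ≈ 5104.4
  x_G = (0.169250·400 + 0.370750·875 + 0.539000·400 + 0.310750·950) / 0.2533375 = 902.91875 / 0.2533375 ≈ 3564.1
  x_B = (0.055750·400 + 0.062250·875 + 0.080250·400 + 0.330625·950) / 0.2533375 = 422.9625 / 0.2533375 ≈ 1669.6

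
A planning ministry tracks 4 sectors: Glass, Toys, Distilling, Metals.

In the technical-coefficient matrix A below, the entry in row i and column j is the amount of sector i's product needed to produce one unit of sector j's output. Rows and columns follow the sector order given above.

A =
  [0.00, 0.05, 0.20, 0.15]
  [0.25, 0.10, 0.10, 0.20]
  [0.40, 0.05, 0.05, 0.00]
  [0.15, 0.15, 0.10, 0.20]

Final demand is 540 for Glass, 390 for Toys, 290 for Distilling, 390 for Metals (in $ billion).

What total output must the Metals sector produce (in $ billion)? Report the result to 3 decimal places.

I − A =
  [   1.00    -0.05    -0.20    -0.15]
  [  -0.25     0.90    -0.10    -0.20]
  [  -0.40    -0.05     0.95     0.00]
  [  -0.15    -0.15    -0.10     0.80]
Compute the cofactors C_ij = (−1)^(i+j)·(3×3 minor ij) of I−A; the adjugate is their transpose:
adj(I−A) = Cᵀ =
  [ 0.650500   0.068125   0.158750   0.139000]
  [ 0.258500   0.668625   0.147500   0.215625]
  [ 0.287500   0.063875   0.652625   0.069875]
  [ 0.206375   0.146125   0.139000   0.761625]
det(I−A) = Σ_j (I−A)_1j·C_1j = (1.00)(0.650500) + (-0.05)(0.258500) + (-0.20)(0.287500) + (-0.15)(0.206375) = 0.54911875
(I − A)⁻¹ = adj(I−A) / det(I−A) ≈
  [   1.1846     0.1241     0.2891     0.2531]
  [   0.4708     1.2176     0.2686     0.3927]
  [   0.5236     0.1163     1.1885     0.1272]
  [   0.3758     0.2661     0.2531     1.3870]
x = (I − A)⁻¹ d = adj(I−A)·d / det(I−A), with det(I−A) = 0.54911875:
  x_1 = (0.650500·540 + 0.068125·390 + 0.158750·290 + 0.139000·390) / 0.54911875 = 478.08625 / 0.54911875 ≈ 870.643
  x_2 = (0.258500·540 + 0.668625·390 + 0.147500·290 + 0.215625·390) / 0.54911875 = 527.2225 / 0.54911875 ≈ 960.125
  x_3 = (0.287500·540 + 0.063875·390 + 0.652625·290 + 0.069875·390) / 0.54911875 = 396.67375 / 0.54911875 ≈ 722.382
  x_4 = (0.206375·540 + 0.146125·390 + 0.139000·290 + 0.761625·390) / 0.54911875 = 505.775 / 0.54911875 ≈ 921.067

x_4 = 921.067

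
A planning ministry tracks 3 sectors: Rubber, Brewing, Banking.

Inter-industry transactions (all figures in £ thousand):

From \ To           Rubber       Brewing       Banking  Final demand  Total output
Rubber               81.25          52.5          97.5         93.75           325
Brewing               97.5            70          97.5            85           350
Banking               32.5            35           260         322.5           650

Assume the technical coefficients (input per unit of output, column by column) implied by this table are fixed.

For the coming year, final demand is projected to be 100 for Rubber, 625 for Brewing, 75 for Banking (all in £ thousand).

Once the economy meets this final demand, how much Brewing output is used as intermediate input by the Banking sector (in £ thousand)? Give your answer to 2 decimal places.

Technical coefficients a_ij = z_ij / X_j:
  a_11 = 81.25/325 = 0.25, a_21 = 97.5/325 = 0.30, a_31 = 32.5/325 = 0.10
  a_12 = 52.5/350 = 0.15, a_22 = 70/350 = 0.20, a_32 = 35/350 = 0.10
  a_13 = 97.5/650 = 0.15, a_23 = 97.5/650 = 0.15, a_33 = 260/650 = 0.40
I − A =
  [   0.75    -0.15    -0.15]
  [  -0.30     0.80    -0.15]
  [  -0.10    -0.10     0.60]
Cofactors of I−A, C_ij = (−1)^(i+j)·(minor ij) (rows/columns in the sector order above):
  C_11 = (0.80)(0.60) − (-0.15)(-0.10) = 0.4650
  C_12 = −[(-0.30)(0.60) − (-0.15)(-0.10)] = 0.1950
  C_13 = (-0.30)(-0.10) − (0.80)(-0.10) = 0.1100
  C_21 = −[(-0.15)(0.60) − (-0.15)(-0.10)] = 0.1050
  C_22 = (0.75)(0.60) − (-0.15)(-0.10) = 0.4350
  C_23 = −[(0.75)(-0.10) − (-0.15)(-0.10)] = 0.0900
  C_31 = (-0.15)(-0.15) − (-0.15)(0.80) = 0.1425
  C_32 = −[(0.75)(-0.15) − (-0.15)(-0.30)] = 0.1575
  C_33 = (0.75)(0.80) − (-0.15)(-0.30) = 0.5550
det(I−A) = Σ_j (I−A)_1j·C_1j = (0.75)(0.4650) + (-0.15)(0.1950) + (-0.15)(0.1100) = 0.3030
adj(I−A) = Cᵀ =
  [ 0.4650   0.1050   0.1425]
  [ 0.1950   0.4350   0.1575]
  [ 0.1100   0.0900   0.5550]
(I − A)⁻¹ = adj(I−A) / det(I−A) ≈
  [   1.5347     0.3465     0.4703]
  [   0.6436     1.4356     0.5198]
  [   0.3630     0.2970     1.8317]
First solve x = (I − A)⁻¹ d = adj(I−A)·d / det(I−A); in particular x_3 = (0.1100·100 + 0.0900·625 + 0.5550·75) / 0.3030 = 108.875 / 0.3030 ≈ 359.3234.
Intermediate flow from 2 to 3: z_23 = a_23 · x_3 = 0.15 × 108.875 / 0.3030 = 16.33125 / 0.3030 ≈ 53.90.

z_23 = 53.90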